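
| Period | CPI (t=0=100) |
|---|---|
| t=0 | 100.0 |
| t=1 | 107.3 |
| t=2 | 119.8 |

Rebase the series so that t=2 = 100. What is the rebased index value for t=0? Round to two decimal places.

Rebased(t=0) = 100.0 / 119.8 × 100 = 83.4725

83.47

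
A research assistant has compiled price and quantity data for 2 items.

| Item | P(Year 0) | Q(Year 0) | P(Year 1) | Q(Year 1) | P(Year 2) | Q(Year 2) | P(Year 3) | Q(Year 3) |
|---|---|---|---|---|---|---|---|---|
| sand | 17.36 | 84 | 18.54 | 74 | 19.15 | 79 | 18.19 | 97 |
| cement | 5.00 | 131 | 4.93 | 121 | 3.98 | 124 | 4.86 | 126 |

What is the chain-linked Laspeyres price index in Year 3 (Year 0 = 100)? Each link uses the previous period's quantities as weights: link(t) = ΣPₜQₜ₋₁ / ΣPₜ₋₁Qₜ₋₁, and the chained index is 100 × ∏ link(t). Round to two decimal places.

102.23

Link Year 0→Year 1:
ΣP(Year 1)Q(Year 0) = 18.54×84 + 4.93×131 = 1557.36 + 645.83 = 2203.19
ΣP(Year 0)Q(Year 0) = 17.36×84 + 5.00×131 = 1458.24 + 655 = 2113.24
link = 2203.19/2113.24 = 1.042565
Link Year 1→Year 2:
ΣP(Year 2)Q(Year 1) = 19.15×74 + 3.98×121 = 1417.1 + 481.58 = 1898.68
ΣP(Year 1)Q(Year 1) = 18.54×74 + 4.93×121 = 1371.96 + 596.53 = 1968.49
link = 1898.68/1968.49 = 0.964536
Link Year 2→Year 3:
ΣP(Year 3)Q(Year 2) = 18.19×79 + 4.86×124 = 1437.01 + 602.64 = 2039.65
ΣP(Year 2)Q(Year 2) = 19.15×79 + 3.98×124 = 1512.85 + 493.52 = 2006.37
link = 2039.65/2006.37 = 1.016587
Chained index = 100 × 1.042565 × 0.964536 × 1.016587 = 102.2272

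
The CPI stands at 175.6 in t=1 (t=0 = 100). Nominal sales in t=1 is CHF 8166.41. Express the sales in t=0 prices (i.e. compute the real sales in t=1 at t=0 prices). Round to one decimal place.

4650.6

Real = Nominal ÷ (Index/100) = 8166.41 ÷ (175.6/100)
     = 8166.41 ÷ 1.756 = 4650.5752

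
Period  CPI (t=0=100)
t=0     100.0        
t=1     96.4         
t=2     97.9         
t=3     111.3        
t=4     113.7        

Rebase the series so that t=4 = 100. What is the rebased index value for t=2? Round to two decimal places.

Rebased(t=2) = 97.9 / 113.7 × 100 = 86.1038

86.10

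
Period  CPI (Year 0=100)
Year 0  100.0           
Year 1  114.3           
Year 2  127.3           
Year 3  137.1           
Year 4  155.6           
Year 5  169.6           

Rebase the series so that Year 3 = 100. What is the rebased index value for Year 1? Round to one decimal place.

Rebased(Year 1) = 114.3 / 137.1 × 100 = 83.3698

83.4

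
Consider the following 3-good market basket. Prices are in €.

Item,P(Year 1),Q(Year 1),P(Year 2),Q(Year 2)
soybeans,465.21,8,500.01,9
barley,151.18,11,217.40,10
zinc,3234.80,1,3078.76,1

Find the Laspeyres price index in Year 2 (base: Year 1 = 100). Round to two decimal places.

109.87

Laspeyres price index uses base-period quantities as weights.
ΣP(Year 2)·Q(Year 1) = 500.01×8 + 217.40×11 + 3078.76×1 = 4000.08 + 2391.4 + 3078.76 = 9470.24
ΣP(Year 1)·Q(Year 1) = 465.21×8 + 151.18×11 + 3234.80×1 = 3721.68 + 1662.98 + 3234.8 = 8619.46
Index = 9470.24 / 8619.46 × 100 = 109.8705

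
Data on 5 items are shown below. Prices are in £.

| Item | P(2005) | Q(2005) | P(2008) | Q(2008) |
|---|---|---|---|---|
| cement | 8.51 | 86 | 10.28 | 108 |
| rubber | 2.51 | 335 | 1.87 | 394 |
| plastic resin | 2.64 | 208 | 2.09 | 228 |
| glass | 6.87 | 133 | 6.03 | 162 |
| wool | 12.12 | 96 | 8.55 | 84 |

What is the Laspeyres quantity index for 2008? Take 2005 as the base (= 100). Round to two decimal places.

110.52

Laspeyres quantity index uses base-period prices as weights.
ΣP(2005)·Q(2008) = 8.51×108 + 2.51×394 + 2.64×228 + 6.87×162 + 12.12×84 = 919.08 + 988.94 + 601.92 + 1112.94 + 1018.08 = 4640.96
ΣP(2005)·Q(2005) = 8.51×86 + 2.51×335 + 2.64×208 + 6.87×133 + 12.12×96 = 731.86 + 840.85 + 549.12 + 913.71 + 1163.52 = 4199.06
Index = 4640.96 / 4199.06 × 100 = 110.5238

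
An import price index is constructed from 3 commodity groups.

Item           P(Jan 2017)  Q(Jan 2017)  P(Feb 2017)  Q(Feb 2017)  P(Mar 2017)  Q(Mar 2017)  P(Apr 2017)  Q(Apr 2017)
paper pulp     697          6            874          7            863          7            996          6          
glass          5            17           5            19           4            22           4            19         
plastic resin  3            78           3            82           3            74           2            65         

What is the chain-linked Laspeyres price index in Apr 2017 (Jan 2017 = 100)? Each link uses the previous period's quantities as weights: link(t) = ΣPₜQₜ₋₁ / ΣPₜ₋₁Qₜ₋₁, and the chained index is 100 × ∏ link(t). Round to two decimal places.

Link Jan 2017→Feb 2017:
ΣP(Feb 2017)Q(Jan 2017) = 874×6 + 5×17 + 3×78 = 5244 + 85 + 234 = 5563
ΣP(Jan 2017)Q(Jan 2017) = 697×6 + 5×17 + 3×78 = 4182 + 85 + 234 = 4501
link = 5563/4501 = 1.235948
Link Feb 2017→Mar 2017:
ΣP(Mar 2017)Q(Feb 2017) = 863×7 + 4×19 + 3×82 = 6041 + 76 + 246 = 6363
ΣP(Feb 2017)Q(Feb 2017) = 874×7 + 5×19 + 3×82 = 6118 + 95 + 246 = 6459
link = 6363/6459 = 0.985137
Link Mar 2017→Apr 2017:
ΣP(Apr 2017)Q(Mar 2017) = 996×7 + 4×22 + 2×74 = 6972 + 88 + 148 = 7208
ΣP(Mar 2017)Q(Mar 2017) = 863×7 + 4×22 + 3×74 = 6041 + 88 + 222 = 6351
link = 7208/6351 = 1.134939
Chained index = 100 × 1.235948 × 0.985137 × 1.134939 = 138.1877

138.19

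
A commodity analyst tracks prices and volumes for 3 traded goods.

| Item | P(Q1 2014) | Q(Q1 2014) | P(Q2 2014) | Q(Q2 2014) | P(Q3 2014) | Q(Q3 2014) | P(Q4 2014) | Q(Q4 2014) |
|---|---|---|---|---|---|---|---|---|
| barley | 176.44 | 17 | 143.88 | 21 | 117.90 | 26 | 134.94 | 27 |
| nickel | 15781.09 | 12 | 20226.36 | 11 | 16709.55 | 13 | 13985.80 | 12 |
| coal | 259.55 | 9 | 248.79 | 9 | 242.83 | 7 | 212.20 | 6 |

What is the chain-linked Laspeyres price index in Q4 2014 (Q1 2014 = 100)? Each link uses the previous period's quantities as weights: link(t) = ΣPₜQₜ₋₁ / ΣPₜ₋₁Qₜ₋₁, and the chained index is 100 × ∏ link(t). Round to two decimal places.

Link Q1 2014→Q2 2014:
ΣP(Q2 2014)Q(Q1 2014) = 143.88×17 + 20226.36×12 + 248.79×9 = 2445.96 + 242716.32 + 2239.11 = 247401.39
ΣP(Q1 2014)Q(Q1 2014) = 176.44×17 + 15781.09×12 + 259.55×9 = 2999.48 + 189373.08 + 2335.95 = 194708.51
link = 247401.39/194708.51 = 1.270624
Link Q2 2014→Q3 2014:
ΣP(Q3 2014)Q(Q2 2014) = 117.90×21 + 16709.55×11 + 242.83×9 = 2475.9 + 183805.05 + 2185.47 = 188466.42
ΣP(Q2 2014)Q(Q2 2014) = 143.88×21 + 20226.36×11 + 248.79×9 = 3021.48 + 222489.96 + 2239.11 = 227750.55
link = 188466.42/227750.55 = 0.827512
Link Q3 2014→Q4 2014:
ΣP(Q4 2014)Q(Q3 2014) = 134.94×26 + 13985.80×13 + 212.20×7 = 3508.44 + 181815.4 + 1485.4 = 186809.24
ΣP(Q3 2014)Q(Q3 2014) = 117.90×26 + 16709.55×13 + 242.83×7 = 3065.4 + 217224.15 + 1699.81 = 221989.36
link = 186809.24/221989.36 = 0.841523
Chained index = 100 × 1.270624 × 0.827512 × 0.841523 = 88.4826

88.48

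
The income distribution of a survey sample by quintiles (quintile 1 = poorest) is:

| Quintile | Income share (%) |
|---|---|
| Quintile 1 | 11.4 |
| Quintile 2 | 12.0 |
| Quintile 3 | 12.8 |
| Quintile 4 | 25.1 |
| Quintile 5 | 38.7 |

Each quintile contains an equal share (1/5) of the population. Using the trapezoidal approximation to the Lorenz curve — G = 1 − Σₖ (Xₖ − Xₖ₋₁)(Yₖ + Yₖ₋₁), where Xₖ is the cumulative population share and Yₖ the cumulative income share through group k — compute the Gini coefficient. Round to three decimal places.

0.271

Cumulative income shares Yₖ: 0.1140, 0.2340, 0.3620, 0.6130, 1.0000
Σ (Xₖ−Xₖ₋₁)(Yₖ+Yₖ₋₁) = (1/5)(0.1140+0.0000) + (1/5)(0.2340+0.1140) + (1/5)(0.3620+0.2340) + (1/5)(0.6130+0.3620) + (1/5)(1.0000+0.6130)
  = 0.0228 + 0.0696 + 0.1192 + 0.1950 + 0.3226 = 0.7292
G = 1 − 0.7292 = 0.2708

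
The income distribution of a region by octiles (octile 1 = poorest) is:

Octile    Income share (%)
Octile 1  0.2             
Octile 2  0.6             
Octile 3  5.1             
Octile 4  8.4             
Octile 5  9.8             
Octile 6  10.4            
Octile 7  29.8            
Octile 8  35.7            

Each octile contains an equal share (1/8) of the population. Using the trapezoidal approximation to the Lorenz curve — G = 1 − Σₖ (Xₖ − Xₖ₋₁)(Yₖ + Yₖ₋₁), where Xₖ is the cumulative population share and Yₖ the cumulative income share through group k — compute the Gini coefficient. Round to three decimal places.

0.515

Cumulative income shares Yₖ: 0.0020, 0.0080, 0.0590, 0.1430, 0.2410, 0.3450, 0.6430, 1.0000
Σ (Xₖ−Xₖ₋₁)(Yₖ+Yₖ₋₁) = (1/8)(0.0020+0.0000) + (1/8)(0.0080+0.0020) + (1/8)(0.0590+0.0080) + (1/8)(0.1430+0.0590) + (1/8)(0.2410+0.1430) + (1/8)(0.3450+0.2410) + (1/8)(0.6430+0.3450) + (1/8)(1.0000+0.6430)
  = 0.0003 + 0.0013 + 0.0084 + 0.0253 + 0.0480 + 0.0733 + 0.1235 + 0.2054 = 0.4853
G = 1 − 0.4853 = 0.5148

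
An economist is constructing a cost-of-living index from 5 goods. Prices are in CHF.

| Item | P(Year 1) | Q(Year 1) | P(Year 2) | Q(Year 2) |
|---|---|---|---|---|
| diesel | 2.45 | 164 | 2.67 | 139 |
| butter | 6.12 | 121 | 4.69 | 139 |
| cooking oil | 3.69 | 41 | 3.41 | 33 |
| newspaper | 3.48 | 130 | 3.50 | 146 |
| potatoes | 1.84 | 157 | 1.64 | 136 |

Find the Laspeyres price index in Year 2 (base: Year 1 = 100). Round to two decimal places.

91.29

Laspeyres price index uses base-period quantities as weights.
ΣP(Year 2)·Q(Year 1) = 2.67×164 + 4.69×121 + 3.41×41 + 3.50×130 + 1.64×157 = 437.88 + 567.49 + 139.81 + 455 + 257.48 = 1857.66
ΣP(Year 1)·Q(Year 1) = 2.45×164 + 6.12×121 + 3.69×41 + 3.48×130 + 1.84×157 = 401.8 + 740.52 + 151.29 + 452.4 + 288.88 = 2034.89
Index = 1857.66 / 2034.89 × 100 = 91.2904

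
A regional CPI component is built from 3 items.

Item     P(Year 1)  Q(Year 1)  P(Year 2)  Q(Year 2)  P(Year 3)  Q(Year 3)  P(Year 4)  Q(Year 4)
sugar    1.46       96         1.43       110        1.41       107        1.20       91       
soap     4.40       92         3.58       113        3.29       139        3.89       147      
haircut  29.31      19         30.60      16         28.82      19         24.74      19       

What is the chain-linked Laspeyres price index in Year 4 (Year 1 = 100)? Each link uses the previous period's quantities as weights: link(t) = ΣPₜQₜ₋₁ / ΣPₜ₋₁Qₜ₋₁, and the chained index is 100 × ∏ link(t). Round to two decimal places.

88.09

Link Year 1→Year 2:
ΣP(Year 2)Q(Year 1) = 1.43×96 + 3.58×92 + 30.60×19 = 137.28 + 329.36 + 581.4 = 1048.04
ΣP(Year 1)Q(Year 1) = 1.46×96 + 4.40×92 + 29.31×19 = 140.16 + 404.8 + 556.89 = 1101.85
link = 1048.04/1101.85 = 0.951164
Link Year 2→Year 3:
ΣP(Year 3)Q(Year 2) = 1.41×110 + 3.29×113 + 28.82×16 = 155.1 + 371.77 + 461.12 = 987.99
ΣP(Year 2)Q(Year 2) = 1.43×110 + 3.58×113 + 30.60×16 = 157.3 + 404.54 + 489.6 = 1051.44
link = 987.99/1051.44 = 0.939654
Link Year 3→Year 4:
ΣP(Year 4)Q(Year 3) = 1.20×107 + 3.89×139 + 24.74×19 = 128.4 + 540.71 + 470.06 = 1139.17
ΣP(Year 3)Q(Year 3) = 1.41×107 + 3.29×139 + 28.82×19 = 150.87 + 457.31 + 547.58 = 1155.76
link = 1139.17/1155.76 = 0.985646
Chained index = 100 × 0.951164 × 0.939654 × 0.985646 = 88.0936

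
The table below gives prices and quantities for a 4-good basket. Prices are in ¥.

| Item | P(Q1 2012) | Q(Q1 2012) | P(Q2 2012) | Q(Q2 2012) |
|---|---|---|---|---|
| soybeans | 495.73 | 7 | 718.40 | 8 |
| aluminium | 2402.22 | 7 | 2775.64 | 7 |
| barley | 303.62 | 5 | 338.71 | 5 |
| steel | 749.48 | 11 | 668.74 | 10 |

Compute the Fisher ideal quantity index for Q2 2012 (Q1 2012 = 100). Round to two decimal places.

99.65

Laspeyres component (base-period weights):
ΣP(Q1 2012)Q(Q2 2012) = 495.73×8 + 2402.22×7 + 303.62×5 + 749.48×10 = 3965.84 + 16815.54 + 1518.1 + 7494.8 = 29794.28
ΣP(Q1 2012)Q(Q1 2012) = 495.73×7 + 2402.22×7 + 303.62×5 + 749.48×11 = 3470.11 + 16815.54 + 1518.1 + 8244.28 = 30048.03
L = 29794.28 / 30048.03 × 100 = 99.1555
Paasche component (current-period weights):
ΣP(Q2 2012)Q(Q2 2012) = 718.40×8 + 2775.64×7 + 338.71×5 + 668.74×10 = 5747.2 + 19429.48 + 1693.55 + 6687.4 = 33557.63
ΣP(Q2 2012)Q(Q1 2012) = 718.40×7 + 2775.64×7 + 338.71×5 + 668.74×11 = 5028.8 + 19429.48 + 1693.55 + 7356.14 = 33507.97
P = 33557.63 / 33507.97 × 100 = 100.1482
Fisher = √(L × P) = √(99.1555 × 100.1482) = 99.6506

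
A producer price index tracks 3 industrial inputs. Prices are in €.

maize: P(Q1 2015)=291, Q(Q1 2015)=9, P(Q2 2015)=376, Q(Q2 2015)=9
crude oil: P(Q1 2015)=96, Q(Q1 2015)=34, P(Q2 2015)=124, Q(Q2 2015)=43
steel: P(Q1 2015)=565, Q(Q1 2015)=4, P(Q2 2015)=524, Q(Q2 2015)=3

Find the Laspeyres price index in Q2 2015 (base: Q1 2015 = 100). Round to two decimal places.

Laspeyres price index uses base-period quantities as weights.
ΣP(Q2 2015)·Q(Q1 2015) = 376×9 + 124×34 + 524×4 = 3384 + 4216 + 2096 = 9696
ΣP(Q1 2015)·Q(Q1 2015) = 291×9 + 96×34 + 565×4 = 2619 + 3264 + 2260 = 8143
Index = 9696 / 8143 × 100 = 119.0716

119.07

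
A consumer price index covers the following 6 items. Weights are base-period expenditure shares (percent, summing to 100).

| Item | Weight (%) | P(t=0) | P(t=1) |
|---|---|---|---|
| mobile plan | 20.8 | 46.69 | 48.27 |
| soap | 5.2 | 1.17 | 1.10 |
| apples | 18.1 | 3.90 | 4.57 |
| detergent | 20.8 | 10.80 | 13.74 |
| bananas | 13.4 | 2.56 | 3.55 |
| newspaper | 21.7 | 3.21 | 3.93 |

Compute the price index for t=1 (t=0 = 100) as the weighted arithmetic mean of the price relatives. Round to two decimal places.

119.21

mobile plan: 20.8 × (48.27/46.69) = 20.8 × 1.033840 = 21.5039
soap: 5.2 × (1.10/1.17) = 5.2 × 0.940171 = 4.8889
apples: 18.1 × (4.57/3.90) = 18.1 × 1.171795 = 21.2095
detergent: 20.8 × (13.74/10.80) = 20.8 × 1.272222 = 26.4622
bananas: 13.4 × (3.55/2.56) = 13.4 × 1.386719 = 18.5820
newspaper: 21.7 × (3.93/3.21) = 21.7 × 1.224299 = 26.5673
Index = Σ wᵢ·(p₁ᵢ/p₀ᵢ) = 21.5039 + 4.8889 + 21.2095 + 26.4622 + 18.5820 + 26.5673 = 119.2138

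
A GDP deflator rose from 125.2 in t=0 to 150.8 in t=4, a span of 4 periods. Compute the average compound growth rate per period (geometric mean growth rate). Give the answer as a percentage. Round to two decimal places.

4.76%

Growth factor = (150.8/125.2)^(1/4) = (1.204473)^(1/4) = 1.047609
Growth rate = 1.047609 − 1 = 0.047609 = 4.7609%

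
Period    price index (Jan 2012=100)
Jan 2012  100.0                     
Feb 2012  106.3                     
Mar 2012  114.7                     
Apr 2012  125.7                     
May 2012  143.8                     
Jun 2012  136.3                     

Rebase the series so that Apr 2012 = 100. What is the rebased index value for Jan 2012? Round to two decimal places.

79.55

Rebased(Jan 2012) = 100.0 / 125.7 × 100 = 79.5545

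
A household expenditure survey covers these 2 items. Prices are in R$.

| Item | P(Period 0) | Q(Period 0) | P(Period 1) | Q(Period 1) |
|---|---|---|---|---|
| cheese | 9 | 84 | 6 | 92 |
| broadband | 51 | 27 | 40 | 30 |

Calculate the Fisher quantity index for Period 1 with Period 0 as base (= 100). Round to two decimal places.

110.58

Laspeyres component (base-period weights):
ΣP(Period 0)Q(Period 1) = 9×92 + 51×30 = 828 + 1530 = 2358
ΣP(Period 0)Q(Period 0) = 9×84 + 51×27 = 756 + 1377 = 2133
L = 2358 / 2133 × 100 = 110.5485
Paasche component (current-period weights):
ΣP(Period 1)Q(Period 1) = 6×92 + 40×30 = 552 + 1200 = 1752
ΣP(Period 1)Q(Period 0) = 6×84 + 40×27 = 504 + 1080 = 1584
P = 1752 / 1584 × 100 = 110.6061
Fisher = √(L × P) = √(110.5485 × 110.6061) = 110.5773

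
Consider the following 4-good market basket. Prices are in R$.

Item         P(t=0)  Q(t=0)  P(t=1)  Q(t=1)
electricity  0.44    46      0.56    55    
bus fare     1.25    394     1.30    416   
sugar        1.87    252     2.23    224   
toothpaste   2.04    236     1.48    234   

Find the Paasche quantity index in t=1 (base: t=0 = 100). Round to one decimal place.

97.8

Paasche quantity index uses current-period prices as weights.
ΣP(t=1)·Q(t=1) = 0.56×55 + 1.30×416 + 2.23×224 + 1.48×234 = 30.8 + 540.8 + 499.52 + 346.32 = 1417.44
ΣP(t=1)·Q(t=0) = 0.56×46 + 1.30×394 + 2.23×252 + 1.48×236 = 25.76 + 512.2 + 561.96 + 349.28 = 1449.2
Index = 1417.44 / 1449.2 × 100 = 97.8084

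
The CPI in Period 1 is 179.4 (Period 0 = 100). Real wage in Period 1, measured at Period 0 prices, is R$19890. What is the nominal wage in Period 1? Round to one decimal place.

Nominal = Real × (Index/100) = 19890 × (179.4/100)
        = 19890 × 1.794 = 35682.6600

35682.7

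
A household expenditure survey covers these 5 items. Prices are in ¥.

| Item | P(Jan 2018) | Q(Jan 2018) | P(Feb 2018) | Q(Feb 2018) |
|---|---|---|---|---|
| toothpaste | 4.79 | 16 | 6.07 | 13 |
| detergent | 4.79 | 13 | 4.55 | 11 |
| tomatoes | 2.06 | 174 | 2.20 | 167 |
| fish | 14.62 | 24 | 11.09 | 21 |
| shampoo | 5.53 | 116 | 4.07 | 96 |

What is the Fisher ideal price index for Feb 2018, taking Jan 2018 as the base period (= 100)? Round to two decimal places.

Laspeyres component (base-period weights):
ΣP(Feb 2018)Q(Jan 2018) = 6.07×16 + 4.55×13 + 2.20×174 + 11.09×24 + 4.07×116 = 97.12 + 59.15 + 382.8 + 266.16 + 472.12 = 1277.35
ΣP(Jan 2018)Q(Jan 2018) = 4.79×16 + 4.79×13 + 2.06×174 + 14.62×24 + 5.53×116 = 76.64 + 62.27 + 358.44 + 350.88 + 641.48 = 1489.71
L = 1277.35 / 1489.71 × 100 = 85.7449
Paasche component (current-period weights):
ΣP(Feb 2018)Q(Feb 2018) = 6.07×13 + 4.55×11 + 2.20×167 + 11.09×21 + 4.07×96 = 78.91 + 50.05 + 367.4 + 232.89 + 390.72 = 1119.97
ΣP(Jan 2018)Q(Feb 2018) = 4.79×13 + 4.79×11 + 2.06×167 + 14.62×21 + 5.53×96 = 62.27 + 52.69 + 344.02 + 307.02 + 530.88 = 1296.88
P = 1119.97 / 1296.88 × 100 = 86.3588
Fisher = √(L × P) = √(85.7449 × 86.3588) = 86.0513

86.05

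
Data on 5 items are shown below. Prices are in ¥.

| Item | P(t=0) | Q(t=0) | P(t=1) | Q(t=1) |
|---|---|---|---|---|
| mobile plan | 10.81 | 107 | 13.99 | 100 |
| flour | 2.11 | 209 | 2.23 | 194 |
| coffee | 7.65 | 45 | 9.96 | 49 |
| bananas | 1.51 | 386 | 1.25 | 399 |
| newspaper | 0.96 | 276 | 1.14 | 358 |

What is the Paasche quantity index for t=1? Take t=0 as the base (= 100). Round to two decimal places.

100.57

Paasche quantity index uses current-period prices as weights.
ΣP(t=1)·Q(t=1) = 13.99×100 + 2.23×194 + 9.96×49 + 1.25×399 + 1.14×358 = 1399 + 432.62 + 488.04 + 498.75 + 408.12 = 3226.53
ΣP(t=1)·Q(t=0) = 13.99×107 + 2.23×209 + 9.96×45 + 1.25×386 + 1.14×276 = 1496.93 + 466.07 + 448.2 + 482.5 + 314.64 = 3208.34
Index = 3226.53 / 3208.34 × 100 = 100.5670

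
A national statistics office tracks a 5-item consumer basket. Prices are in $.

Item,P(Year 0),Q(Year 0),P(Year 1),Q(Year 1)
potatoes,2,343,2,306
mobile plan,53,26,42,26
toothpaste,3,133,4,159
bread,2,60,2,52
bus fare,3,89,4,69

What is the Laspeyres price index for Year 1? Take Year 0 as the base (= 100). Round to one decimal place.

97.8

Laspeyres price index uses base-period quantities as weights.
ΣP(Year 1)·Q(Year 0) = 2×343 + 42×26 + 4×133 + 2×60 + 4×89 = 686 + 1092 + 532 + 120 + 356 = 2786
ΣP(Year 0)·Q(Year 0) = 2×343 + 53×26 + 3×133 + 2×60 + 3×89 = 686 + 1378 + 399 + 120 + 267 = 2850
Index = 2786 / 2850 × 100 = 97.7544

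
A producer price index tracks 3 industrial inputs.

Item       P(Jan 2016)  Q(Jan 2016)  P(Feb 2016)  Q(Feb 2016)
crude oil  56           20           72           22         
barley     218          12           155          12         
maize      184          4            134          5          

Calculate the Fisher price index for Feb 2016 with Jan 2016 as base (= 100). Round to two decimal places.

86.03

Laspeyres component (base-period weights):
ΣP(Feb 2016)Q(Jan 2016) = 72×20 + 155×12 + 134×4 = 1440 + 1860 + 536 = 3836
ΣP(Jan 2016)Q(Jan 2016) = 56×20 + 218×12 + 184×4 = 1120 + 2616 + 736 = 4472
L = 3836 / 4472 × 100 = 85.7782
Paasche component (current-period weights):
ΣP(Feb 2016)Q(Feb 2016) = 72×22 + 155×12 + 134×5 = 1584 + 1860 + 670 = 4114
ΣP(Jan 2016)Q(Feb 2016) = 56×22 + 218×12 + 184×5 = 1232 + 2616 + 920 = 4768
P = 4114 / 4768 × 100 = 86.2836
Fisher = √(L × P) = √(85.7782 × 86.2836) = 86.0305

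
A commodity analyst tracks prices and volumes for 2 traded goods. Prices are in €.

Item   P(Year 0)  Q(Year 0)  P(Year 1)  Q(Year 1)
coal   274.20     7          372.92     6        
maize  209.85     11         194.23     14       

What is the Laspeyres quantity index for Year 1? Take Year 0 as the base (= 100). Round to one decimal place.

108.4

Laspeyres quantity index uses base-period prices as weights.
ΣP(Year 0)·Q(Year 1) = 274.20×6 + 209.85×14 = 1645.2 + 2937.9 = 4583.1
ΣP(Year 0)·Q(Year 0) = 274.20×7 + 209.85×11 = 1919.4 + 2308.35 = 4227.75
Index = 4583.1 / 4227.75 × 100 = 108.4052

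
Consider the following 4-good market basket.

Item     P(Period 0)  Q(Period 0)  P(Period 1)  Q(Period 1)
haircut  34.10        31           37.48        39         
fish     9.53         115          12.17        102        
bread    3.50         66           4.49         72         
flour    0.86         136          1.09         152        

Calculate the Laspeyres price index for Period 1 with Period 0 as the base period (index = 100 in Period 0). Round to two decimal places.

120.19

Laspeyres price index uses base-period quantities as weights.
ΣP(Period 1)·Q(Period 0) = 37.48×31 + 12.17×115 + 4.49×66 + 1.09×136 = 1161.88 + 1399.55 + 296.34 + 148.24 = 3006.01
ΣP(Period 0)·Q(Period 0) = 34.10×31 + 9.53×115 + 3.50×66 + 0.86×136 = 1057.1 + 1095.95 + 231 + 116.96 = 2501.01
Index = 3006.01 / 2501.01 × 100 = 120.1918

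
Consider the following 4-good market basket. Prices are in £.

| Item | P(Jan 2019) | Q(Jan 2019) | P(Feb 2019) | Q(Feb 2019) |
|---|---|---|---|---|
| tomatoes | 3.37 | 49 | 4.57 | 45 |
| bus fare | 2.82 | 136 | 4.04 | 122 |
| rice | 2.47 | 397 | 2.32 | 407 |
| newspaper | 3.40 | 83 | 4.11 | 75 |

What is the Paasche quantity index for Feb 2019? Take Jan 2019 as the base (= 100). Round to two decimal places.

Paasche quantity index uses current-period prices as weights.
ΣP(Feb 2019)·Q(Feb 2019) = 4.57×45 + 4.04×122 + 2.32×407 + 4.11×75 = 205.65 + 492.88 + 944.24 + 308.25 = 1951.02
ΣP(Feb 2019)·Q(Jan 2019) = 4.57×49 + 4.04×136 + 2.32×397 + 4.11×83 = 223.93 + 549.44 + 921.04 + 341.13 = 2035.54
Index = 1951.02 / 2035.54 × 100 = 95.8478

95.85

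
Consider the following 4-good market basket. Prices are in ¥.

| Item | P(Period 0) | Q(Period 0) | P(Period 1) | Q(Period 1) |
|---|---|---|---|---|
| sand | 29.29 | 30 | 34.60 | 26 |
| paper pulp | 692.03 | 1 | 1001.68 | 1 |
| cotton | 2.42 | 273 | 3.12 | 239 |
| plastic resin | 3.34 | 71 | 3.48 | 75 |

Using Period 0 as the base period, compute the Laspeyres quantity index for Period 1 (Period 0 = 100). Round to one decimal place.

Laspeyres quantity index uses base-period prices as weights.
ΣP(Period 0)·Q(Period 1) = 29.29×26 + 692.03×1 + 2.42×239 + 3.34×75 = 761.54 + 692.03 + 578.38 + 250.5 = 2282.45
ΣP(Period 0)·Q(Period 0) = 29.29×30 + 692.03×1 + 2.42×273 + 3.34×71 = 878.7 + 692.03 + 660.66 + 237.14 = 2468.53
Index = 2282.45 / 2468.53 × 100 = 92.4619

92.5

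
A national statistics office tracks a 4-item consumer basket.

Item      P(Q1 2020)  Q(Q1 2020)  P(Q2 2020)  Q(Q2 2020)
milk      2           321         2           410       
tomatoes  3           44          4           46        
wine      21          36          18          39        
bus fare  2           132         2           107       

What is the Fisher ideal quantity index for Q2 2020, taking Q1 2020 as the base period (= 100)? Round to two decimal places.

110.98

Laspeyres component (base-period weights):
ΣP(Q1 2020)Q(Q2 2020) = 2×410 + 3×46 + 21×39 + 2×107 = 820 + 138 + 819 + 214 = 1991
ΣP(Q1 2020)Q(Q1 2020) = 2×321 + 3×44 + 21×36 + 2×132 = 642 + 132 + 756 + 264 = 1794
L = 1991 / 1794 × 100 = 110.9810
Paasche component (current-period weights):
ΣP(Q2 2020)Q(Q2 2020) = 2×410 + 4×46 + 18×39 + 2×107 = 820 + 184 + 702 + 214 = 1920
ΣP(Q2 2020)Q(Q1 2020) = 2×321 + 4×44 + 18×36 + 2×132 = 642 + 176 + 648 + 264 = 1730
P = 1920 / 1730 × 100 = 110.9827
Fisher = √(L × P) = √(110.9810 × 110.9827) = 110.9819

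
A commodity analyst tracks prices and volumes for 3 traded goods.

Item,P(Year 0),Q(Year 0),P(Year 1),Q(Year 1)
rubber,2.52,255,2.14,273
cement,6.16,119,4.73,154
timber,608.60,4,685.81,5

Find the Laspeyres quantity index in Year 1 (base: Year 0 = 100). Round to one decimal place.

122.8

Laspeyres quantity index uses base-period prices as weights.
ΣP(Year 0)·Q(Year 1) = 2.52×273 + 6.16×154 + 608.60×5 = 687.96 + 948.64 + 3043 = 4679.6
ΣP(Year 0)·Q(Year 0) = 2.52×255 + 6.16×119 + 608.60×4 = 642.6 + 733.04 + 2434.4 = 3810.04
Index = 4679.6 / 3810.04 × 100 = 122.8229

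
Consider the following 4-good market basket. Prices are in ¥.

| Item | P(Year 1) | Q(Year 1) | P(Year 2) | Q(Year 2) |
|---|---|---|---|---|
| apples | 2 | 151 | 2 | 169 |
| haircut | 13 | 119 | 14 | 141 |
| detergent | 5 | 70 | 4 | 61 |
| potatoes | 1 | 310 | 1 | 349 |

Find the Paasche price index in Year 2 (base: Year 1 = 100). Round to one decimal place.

Paasche price index uses current-period quantities as weights.
ΣP(Year 2)·Q(Year 2) = 2×169 + 14×141 + 4×61 + 1×349 = 338 + 1974 + 244 + 349 = 2905
ΣP(Year 1)·Q(Year 2) = 2×169 + 13×141 + 5×61 + 1×349 = 338 + 1833 + 305 + 349 = 2825
Index = 2905 / 2825 × 100 = 102.8319

102.8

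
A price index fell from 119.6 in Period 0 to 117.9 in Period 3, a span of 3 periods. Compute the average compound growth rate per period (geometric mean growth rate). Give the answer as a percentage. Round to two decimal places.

Growth factor = (117.9/119.6)^(1/3) = (0.985786)^(1/3) = 0.995239
Growth rate = 0.995239 − 1 = -0.004761 = -0.4761%

-0.48%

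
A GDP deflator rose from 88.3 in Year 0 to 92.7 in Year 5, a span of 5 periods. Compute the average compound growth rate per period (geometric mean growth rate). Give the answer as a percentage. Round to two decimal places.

0.98%

Growth factor = (92.7/88.3)^(1/5) = (1.049830)^(1/5) = 1.009773
Growth rate = 1.009773 − 1 = 0.009773 = 0.9773%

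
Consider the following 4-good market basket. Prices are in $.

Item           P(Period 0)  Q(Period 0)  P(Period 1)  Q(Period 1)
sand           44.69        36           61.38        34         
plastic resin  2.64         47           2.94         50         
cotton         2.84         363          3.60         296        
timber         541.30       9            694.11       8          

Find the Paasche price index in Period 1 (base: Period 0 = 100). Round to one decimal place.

Paasche price index uses current-period quantities as weights.
ΣP(Period 1)·Q(Period 1) = 61.38×34 + 2.94×50 + 3.60×296 + 694.11×8 = 2086.92 + 147 + 1065.6 + 5552.88 = 8852.4
ΣP(Period 0)·Q(Period 1) = 44.69×34 + 2.64×50 + 2.84×296 + 541.30×8 = 1519.46 + 132 + 840.64 + 4330.4 = 6822.5
Index = 8852.4 / 6822.5 × 100 = 129.7530

129.8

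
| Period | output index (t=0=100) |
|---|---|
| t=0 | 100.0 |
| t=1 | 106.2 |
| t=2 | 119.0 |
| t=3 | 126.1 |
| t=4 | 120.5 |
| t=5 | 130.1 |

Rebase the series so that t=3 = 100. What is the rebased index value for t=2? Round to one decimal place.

Rebased(t=2) = 119.0 / 126.1 × 100 = 94.3695

94.4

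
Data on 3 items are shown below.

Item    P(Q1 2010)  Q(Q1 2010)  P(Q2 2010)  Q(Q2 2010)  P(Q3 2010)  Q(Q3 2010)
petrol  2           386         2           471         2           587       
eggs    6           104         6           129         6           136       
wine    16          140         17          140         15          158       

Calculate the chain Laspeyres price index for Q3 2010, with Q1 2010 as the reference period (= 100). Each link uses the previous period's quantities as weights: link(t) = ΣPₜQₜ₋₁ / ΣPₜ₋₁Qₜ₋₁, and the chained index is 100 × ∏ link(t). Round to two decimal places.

96.75

Link Q1 2010→Q2 2010:
ΣP(Q2 2010)Q(Q1 2010) = 2×386 + 6×104 + 17×140 = 772 + 624 + 2380 = 3776
ΣP(Q1 2010)Q(Q1 2010) = 2×386 + 6×104 + 16×140 = 772 + 624 + 2240 = 3636
link = 3776/3636 = 1.038504
Link Q2 2010→Q3 2010:
ΣP(Q3 2010)Q(Q2 2010) = 2×471 + 6×129 + 15×140 = 942 + 774 + 2100 = 3816
ΣP(Q2 2010)Q(Q2 2010) = 2×471 + 6×129 + 17×140 = 942 + 774 + 2380 = 4096
link = 3816/4096 = 0.931641
Chained index = 100 × 1.038504 × 0.931641 = 96.7512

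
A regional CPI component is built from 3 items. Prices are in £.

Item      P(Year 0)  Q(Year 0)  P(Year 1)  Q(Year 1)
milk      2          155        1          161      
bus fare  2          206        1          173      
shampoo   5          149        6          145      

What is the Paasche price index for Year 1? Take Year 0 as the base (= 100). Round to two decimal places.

86.43

Paasche price index uses current-period quantities as weights.
ΣP(Year 1)·Q(Year 1) = 1×161 + 1×173 + 6×145 = 161 + 173 + 870 = 1204
ΣP(Year 0)·Q(Year 1) = 2×161 + 2×173 + 5×145 = 322 + 346 + 725 = 1393
Index = 1204 / 1393 × 100 = 86.4322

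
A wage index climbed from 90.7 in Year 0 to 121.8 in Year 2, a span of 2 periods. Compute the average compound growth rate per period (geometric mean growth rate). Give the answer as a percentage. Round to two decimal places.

Growth factor = (121.8/90.7)^(1/2) = (1.342889)^(1/2) = 1.158831
Growth rate = 1.158831 − 1 = 0.158831 = 15.8831%

15.88%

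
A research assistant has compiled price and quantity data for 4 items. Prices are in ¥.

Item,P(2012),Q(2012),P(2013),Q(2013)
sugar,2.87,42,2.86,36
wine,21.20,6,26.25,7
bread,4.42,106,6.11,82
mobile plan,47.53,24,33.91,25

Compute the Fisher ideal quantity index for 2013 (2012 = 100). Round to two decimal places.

Laspeyres component (base-period weights):
ΣP(2012)Q(2013) = 2.87×36 + 21.20×7 + 4.42×82 + 47.53×25 = 103.32 + 148.4 + 362.44 + 1188.25 = 1802.41
ΣP(2012)Q(2012) = 2.87×42 + 21.20×6 + 4.42×106 + 47.53×24 = 120.54 + 127.2 + 468.52 + 1140.72 = 1856.98
L = 1802.41 / 1856.98 × 100 = 97.0614
Paasche component (current-period weights):
ΣP(2013)Q(2013) = 2.86×36 + 26.25×7 + 6.11×82 + 33.91×25 = 102.96 + 183.75 + 501.02 + 847.75 = 1635.48
ΣP(2013)Q(2012) = 2.86×42 + 26.25×6 + 6.11×106 + 33.91×24 = 120.12 + 157.5 + 647.66 + 813.84 = 1739.12
P = 1635.48 / 1739.12 × 100 = 94.0407
Fisher = √(L × P) = √(97.0614 × 94.0407) = 95.5391

95.54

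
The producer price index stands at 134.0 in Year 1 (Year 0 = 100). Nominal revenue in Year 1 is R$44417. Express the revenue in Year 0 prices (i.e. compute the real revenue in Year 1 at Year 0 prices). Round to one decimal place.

33147.0

Real = Nominal ÷ (Index/100) = 44417 ÷ (134.0/100)
     = 44417 ÷ 1.340 = 33147.0149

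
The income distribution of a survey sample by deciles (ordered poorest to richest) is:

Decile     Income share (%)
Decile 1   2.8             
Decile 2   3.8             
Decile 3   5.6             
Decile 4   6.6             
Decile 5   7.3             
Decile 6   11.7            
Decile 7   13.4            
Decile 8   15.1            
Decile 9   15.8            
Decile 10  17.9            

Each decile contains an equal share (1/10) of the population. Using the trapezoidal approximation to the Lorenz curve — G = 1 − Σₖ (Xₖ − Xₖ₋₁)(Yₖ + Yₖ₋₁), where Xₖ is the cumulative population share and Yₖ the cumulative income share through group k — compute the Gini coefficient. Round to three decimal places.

Cumulative income shares Yₖ: 0.0280, 0.0660, 0.1220, 0.1880, 0.2610, 0.3780, 0.5120, 0.6630, 0.8210, 1.0000
Σ (Xₖ−Xₖ₋₁)(Yₖ+Yₖ₋₁) = (1/10)(0.0280+0.0000) + (1/10)(0.0660+0.0280) + (1/10)(0.1220+0.0660) + (1/10)(0.1880+0.1220) + (1/10)(0.2610+0.1880) + (1/10)(0.3780+0.2610) + (1/10)(0.5120+0.3780) + (1/10)(0.6630+0.5120) + (1/10)(0.8210+0.6630) + (1/10)(1.0000+0.8210)
  = 0.0028 + 0.0094 + 0.0188 + 0.0310 + 0.0449 + 0.0639 + 0.0890 + 0.1175 + 0.1484 + 0.1821 = 0.7078
G = 1 − 0.7078 = 0.2922

0.292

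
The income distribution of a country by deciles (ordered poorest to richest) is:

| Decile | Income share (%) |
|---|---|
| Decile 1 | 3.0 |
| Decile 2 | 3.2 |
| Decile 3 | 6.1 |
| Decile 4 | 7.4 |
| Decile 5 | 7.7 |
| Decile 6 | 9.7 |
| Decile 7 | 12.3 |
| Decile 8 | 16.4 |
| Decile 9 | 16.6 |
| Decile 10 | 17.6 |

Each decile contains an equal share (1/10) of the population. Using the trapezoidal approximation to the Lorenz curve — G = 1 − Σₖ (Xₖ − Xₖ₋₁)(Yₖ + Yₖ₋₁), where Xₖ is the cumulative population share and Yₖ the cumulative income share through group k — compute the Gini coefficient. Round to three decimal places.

Cumulative income shares Yₖ: 0.0300, 0.0620, 0.1230, 0.1970, 0.2740, 0.3710, 0.4940, 0.6580, 0.8240, 1.0000
Σ (Xₖ−Xₖ₋₁)(Yₖ+Yₖ₋₁) = (1/10)(0.0300+0.0000) + (1/10)(0.0620+0.0300) + (1/10)(0.1230+0.0620) + (1/10)(0.1970+0.1230) + (1/10)(0.2740+0.1970) + (1/10)(0.3710+0.2740) + (1/10)(0.4940+0.3710) + (1/10)(0.6580+0.4940) + (1/10)(0.8240+0.6580) + (1/10)(1.0000+0.8240)
  = 0.0030 + 0.0092 + 0.0185 + 0.0320 + 0.0471 + 0.0645 + 0.0865 + 0.1152 + 0.1482 + 0.1824 = 0.7066
G = 1 − 0.7066 = 0.2934

0.293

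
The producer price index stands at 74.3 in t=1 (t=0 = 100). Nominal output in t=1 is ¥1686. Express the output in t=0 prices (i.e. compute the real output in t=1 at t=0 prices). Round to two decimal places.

Real = Nominal ÷ (Index/100) = 1686 ÷ (74.3/100)
     = 1686 ÷ 0.743 = 2269.1790

2269.18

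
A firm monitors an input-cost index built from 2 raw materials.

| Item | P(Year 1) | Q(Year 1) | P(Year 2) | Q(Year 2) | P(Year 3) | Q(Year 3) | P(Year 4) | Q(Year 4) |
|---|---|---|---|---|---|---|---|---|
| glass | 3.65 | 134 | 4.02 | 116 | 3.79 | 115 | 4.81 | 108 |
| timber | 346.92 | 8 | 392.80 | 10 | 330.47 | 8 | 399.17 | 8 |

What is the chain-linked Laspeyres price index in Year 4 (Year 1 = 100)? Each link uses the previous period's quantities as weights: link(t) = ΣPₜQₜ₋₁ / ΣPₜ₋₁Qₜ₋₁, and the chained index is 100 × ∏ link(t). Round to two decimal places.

Link Year 1→Year 2:
ΣP(Year 2)Q(Year 1) = 4.02×134 + 392.80×8 = 538.68 + 3142.4 = 3681.08
ΣP(Year 1)Q(Year 1) = 3.65×134 + 346.92×8 = 489.1 + 2775.36 = 3264.46
link = 3681.08/3264.46 = 1.127623
Link Year 2→Year 3:
ΣP(Year 3)Q(Year 2) = 3.79×116 + 330.47×10 = 439.64 + 3304.7 = 3744.34
ΣP(Year 2)Q(Year 2) = 4.02×116 + 392.80×10 = 466.32 + 3928 = 4394.32
link = 3744.34/4394.32 = 0.852086
Link Year 3→Year 4:
ΣP(Year 4)Q(Year 3) = 4.81×115 + 399.17×8 = 553.15 + 3193.36 = 3746.51
ΣP(Year 3)Q(Year 3) = 3.79×115 + 330.47×8 = 435.85 + 2643.76 = 3079.61
link = 3746.51/3079.61 = 1.216553
Chained index = 100 × 1.127623 × 0.852086 × 1.216553 = 116.8904

116.89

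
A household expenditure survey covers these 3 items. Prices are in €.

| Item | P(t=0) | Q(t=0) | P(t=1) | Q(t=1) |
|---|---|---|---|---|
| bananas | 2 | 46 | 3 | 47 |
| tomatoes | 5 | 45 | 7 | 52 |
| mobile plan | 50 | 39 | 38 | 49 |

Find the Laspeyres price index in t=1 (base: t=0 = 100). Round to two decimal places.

Laspeyres price index uses base-period quantities as weights.
ΣP(t=1)·Q(t=0) = 3×46 + 7×45 + 38×39 = 138 + 315 + 1482 = 1935
ΣP(t=0)·Q(t=0) = 2×46 + 5×45 + 50×39 = 92 + 225 + 1950 = 2267
Index = 1935 / 2267 × 100 = 85.3551

85.36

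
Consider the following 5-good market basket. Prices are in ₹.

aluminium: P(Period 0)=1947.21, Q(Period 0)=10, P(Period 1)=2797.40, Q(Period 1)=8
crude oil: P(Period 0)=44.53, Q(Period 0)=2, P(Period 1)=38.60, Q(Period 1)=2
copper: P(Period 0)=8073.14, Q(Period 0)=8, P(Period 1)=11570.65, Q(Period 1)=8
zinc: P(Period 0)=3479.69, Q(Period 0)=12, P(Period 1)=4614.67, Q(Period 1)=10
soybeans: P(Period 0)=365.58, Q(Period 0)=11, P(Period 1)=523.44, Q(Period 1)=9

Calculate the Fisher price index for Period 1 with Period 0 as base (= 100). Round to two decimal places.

140.03

Laspeyres component (base-period weights):
ΣP(Period 1)Q(Period 0) = 2797.40×10 + 38.60×2 + 11570.65×8 + 4614.67×12 + 523.44×11 = 27974 + 77.2 + 92565.2 + 55376.04 + 5757.84 = 181750.28
ΣP(Period 0)Q(Period 0) = 1947.21×10 + 44.53×2 + 8073.14×8 + 3479.69×12 + 365.58×11 = 19472.1 + 89.06 + 64585.12 + 41756.28 + 4021.38 = 129923.94
L = 181750.28 / 129923.94 × 100 = 139.8898
Paasche component (current-period weights):
ΣP(Period 1)Q(Period 1) = 2797.40×8 + 38.60×2 + 11570.65×8 + 4614.67×10 + 523.44×9 = 22379.2 + 77.2 + 92565.2 + 46146.7 + 4710.96 = 165879.26
ΣP(Period 0)Q(Period 1) = 1947.21×8 + 44.53×2 + 8073.14×8 + 3479.69×10 + 365.58×9 = 15577.68 + 89.06 + 64585.12 + 34796.9 + 3290.22 = 118338.98
P = 165879.26 / 118338.98 × 100 = 140.1730
Fisher = √(L × P) = √(139.8898 × 140.1730) = 140.0313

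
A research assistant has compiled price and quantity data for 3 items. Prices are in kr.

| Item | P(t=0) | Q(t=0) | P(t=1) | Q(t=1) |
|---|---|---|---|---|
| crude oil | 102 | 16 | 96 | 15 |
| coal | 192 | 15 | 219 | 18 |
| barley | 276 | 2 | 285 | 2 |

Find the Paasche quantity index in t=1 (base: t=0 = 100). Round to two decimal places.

Paasche quantity index uses current-period prices as weights.
ΣP(t=1)·Q(t=1) = 96×15 + 219×18 + 285×2 = 1440 + 3942 + 570 = 5952
ΣP(t=1)·Q(t=0) = 96×16 + 219×15 + 285×2 = 1536 + 3285 + 570 = 5391
Index = 5952 / 5391 × 100 = 110.4062

110.41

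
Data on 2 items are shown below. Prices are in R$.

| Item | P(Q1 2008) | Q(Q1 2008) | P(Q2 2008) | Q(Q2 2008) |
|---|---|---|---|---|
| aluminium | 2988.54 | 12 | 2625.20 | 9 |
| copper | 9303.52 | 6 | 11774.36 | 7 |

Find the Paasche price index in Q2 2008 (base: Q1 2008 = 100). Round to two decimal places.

115.24

Paasche price index uses current-period quantities as weights.
ΣP(Q2 2008)·Q(Q2 2008) = 2625.20×9 + 11774.36×7 = 23626.8 + 82420.52 = 106047.32
ΣP(Q1 2008)·Q(Q2 2008) = 2988.54×9 + 9303.52×7 = 26896.86 + 65124.64 = 92021.5
Index = 106047.32 / 92021.5 × 100 = 115.2419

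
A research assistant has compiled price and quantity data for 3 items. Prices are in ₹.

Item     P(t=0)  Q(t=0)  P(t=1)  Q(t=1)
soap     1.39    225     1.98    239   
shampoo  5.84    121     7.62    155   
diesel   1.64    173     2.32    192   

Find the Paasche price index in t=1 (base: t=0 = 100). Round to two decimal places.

135.27

Paasche price index uses current-period quantities as weights.
ΣP(t=1)·Q(t=1) = 1.98×239 + 7.62×155 + 2.32×192 = 473.22 + 1181.1 + 445.44 = 2099.76
ΣP(t=0)·Q(t=1) = 1.39×239 + 5.84×155 + 1.64×192 = 332.21 + 905.2 + 314.88 = 1552.29
Index = 2099.76 / 1552.29 × 100 = 135.2685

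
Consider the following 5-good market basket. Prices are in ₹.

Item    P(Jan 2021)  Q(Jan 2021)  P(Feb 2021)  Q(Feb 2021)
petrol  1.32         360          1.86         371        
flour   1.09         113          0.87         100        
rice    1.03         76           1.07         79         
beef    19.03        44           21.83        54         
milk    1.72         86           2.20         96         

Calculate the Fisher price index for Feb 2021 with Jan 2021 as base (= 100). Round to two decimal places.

Laspeyres component (base-period weights):
ΣP(Feb 2021)Q(Jan 2021) = 1.86×360 + 0.87×113 + 1.07×76 + 21.83×44 + 2.20×86 = 669.6 + 98.31 + 81.32 + 960.52 + 189.2 = 1998.95
ΣP(Jan 2021)Q(Jan 2021) = 1.32×360 + 1.09×113 + 1.03×76 + 19.03×44 + 1.72×86 = 475.2 + 123.17 + 78.28 + 837.32 + 147.92 = 1661.89
L = 1998.95 / 1661.89 × 100 = 120.2817
Paasche component (current-period weights):
ΣP(Feb 2021)Q(Feb 2021) = 1.86×371 + 0.87×100 + 1.07×79 + 21.83×54 + 2.20×96 = 690.06 + 87 + 84.53 + 1178.82 + 211.2 = 2251.61
ΣP(Jan 2021)Q(Feb 2021) = 1.32×371 + 1.09×100 + 1.03×79 + 19.03×54 + 1.72×96 = 489.72 + 109 + 81.37 + 1027.62 + 165.12 = 1872.83
P = 2251.61 / 1872.83 × 100 = 120.2250
Fisher = √(L × P) = √(120.2817 × 120.2250) = 120.2534

120.25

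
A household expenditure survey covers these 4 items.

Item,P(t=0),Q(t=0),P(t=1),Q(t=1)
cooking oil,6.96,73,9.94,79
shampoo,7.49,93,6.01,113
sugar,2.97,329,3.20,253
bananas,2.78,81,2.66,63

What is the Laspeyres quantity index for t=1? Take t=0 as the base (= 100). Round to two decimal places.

96.50

Laspeyres quantity index uses base-period prices as weights.
ΣP(t=0)·Q(t=1) = 6.96×79 + 7.49×113 + 2.97×253 + 2.78×63 = 549.84 + 846.37 + 751.41 + 175.14 = 2322.76
ΣP(t=0)·Q(t=0) = 6.96×73 + 7.49×93 + 2.97×329 + 2.78×81 = 508.08 + 696.57 + 977.13 + 225.18 = 2406.96
Index = 2322.76 / 2406.96 × 100 = 96.5018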